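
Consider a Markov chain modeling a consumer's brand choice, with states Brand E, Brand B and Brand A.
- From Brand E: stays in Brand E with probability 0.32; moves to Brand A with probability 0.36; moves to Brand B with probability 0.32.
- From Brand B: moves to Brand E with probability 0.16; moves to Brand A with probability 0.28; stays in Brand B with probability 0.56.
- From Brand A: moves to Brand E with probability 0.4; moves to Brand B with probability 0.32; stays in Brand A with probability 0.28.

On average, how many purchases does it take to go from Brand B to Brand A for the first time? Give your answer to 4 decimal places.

Let t(s) be the expected number of purchases to first reach Brand A from state s, with t(Brand A) = 0. Conditioning on the first purchase:
t(Brand E) = 1 + 0.32·t(Brand E) + 0.32·t(Brand B)
t(Brand B) = 1 + 0.16·t(Brand E) + 0.56·t(Brand B)
Solving: t(Brand E) = 3.0645, t(Brand B) = 3.3871.
Expected purchases from Brand B to Brand A: 3.3871.

3.3871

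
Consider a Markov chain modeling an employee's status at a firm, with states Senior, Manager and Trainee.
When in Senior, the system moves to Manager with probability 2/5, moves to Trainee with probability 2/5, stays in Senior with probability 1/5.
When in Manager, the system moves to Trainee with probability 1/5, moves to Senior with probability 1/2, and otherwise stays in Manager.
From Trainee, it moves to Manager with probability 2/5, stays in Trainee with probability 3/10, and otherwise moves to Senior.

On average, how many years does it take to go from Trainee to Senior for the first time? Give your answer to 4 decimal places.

2.6829

Let t(s) be the expected number of years to first reach Senior from state s, with t(Senior) = 0. Conditioning on the first year:
t(Manager) = 1 + 0.3·t(Manager) + 0.2·t(Trainee)
t(Trainee) = 1 + 0.4·t(Manager) + 0.3·t(Trainee)
Solving: t(Manager) = 2.1951, t(Trainee) = 2.6829.
Expected years from Trainee to Senior: 2.6829.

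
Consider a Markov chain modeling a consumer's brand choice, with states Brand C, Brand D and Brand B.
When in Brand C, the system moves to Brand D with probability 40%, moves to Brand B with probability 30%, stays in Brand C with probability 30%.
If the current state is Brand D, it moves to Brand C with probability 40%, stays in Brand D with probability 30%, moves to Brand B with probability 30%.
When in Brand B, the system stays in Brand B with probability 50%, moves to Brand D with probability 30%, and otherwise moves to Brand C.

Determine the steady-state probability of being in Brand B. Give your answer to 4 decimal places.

Let the stationary distribution be π with π = πP and π_1 + π_2 + π_3 = 1.
π_1 = 0.3·π_1 + 0.4·π_2 + 0.2·π_3
π_2 = 0.4·π_1 + 0.3·π_2 + 0.3·π_3
Solving with the normalization constraint gives π = (0.2955, 0.3295, 0.3750).
So the stationary probability of Brand B is 0.3750.

0.3750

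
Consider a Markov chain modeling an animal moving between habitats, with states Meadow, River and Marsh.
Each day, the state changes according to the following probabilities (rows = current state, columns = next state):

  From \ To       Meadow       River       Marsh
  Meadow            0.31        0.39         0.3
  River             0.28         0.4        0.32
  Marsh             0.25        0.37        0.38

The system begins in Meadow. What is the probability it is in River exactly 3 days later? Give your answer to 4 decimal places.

0.3872

Propagate the distribution vector 3 days from Meadow.
After 0 days: (1.0000, 0.0000, 0.0000)
After 1 day: (0.3100, 0.3900, 0.3000)
After 2 days: (0.2803, 0.3879, 0.3318)
After 3 days: (0.2785, 0.3872, 0.3343)
P(in River after 3 days) = 0.3872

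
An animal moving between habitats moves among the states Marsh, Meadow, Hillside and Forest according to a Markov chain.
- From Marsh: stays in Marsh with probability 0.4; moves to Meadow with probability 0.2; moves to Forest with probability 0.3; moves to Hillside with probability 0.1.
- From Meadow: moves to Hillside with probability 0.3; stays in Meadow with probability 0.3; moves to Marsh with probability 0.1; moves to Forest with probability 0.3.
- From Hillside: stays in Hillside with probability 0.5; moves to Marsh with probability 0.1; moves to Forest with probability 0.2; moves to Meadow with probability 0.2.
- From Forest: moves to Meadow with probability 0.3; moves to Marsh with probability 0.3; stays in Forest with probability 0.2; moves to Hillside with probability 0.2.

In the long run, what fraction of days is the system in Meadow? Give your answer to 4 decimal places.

0.2496

Let the stationary distribution be π with π = πP and π_1 + π_2 + π_3 + π_4 = 1.
π_1 = 0.4·π_1 + 0.1·π_2 + 0.1·π_3 + 0.3·π_4
π_2 = 0.2·π_1 + 0.3·π_2 + 0.2·π_3 + 0.3·π_4
π_3 = 0.1·π_1 + 0.3·π_2 + 0.5·π_3 + 0.2·π_4
Solving with the normalization constraint gives π = (0.2132, 0.2496, 0.2909, 0.2463).
So the stationary probability of Meadow is 0.2496.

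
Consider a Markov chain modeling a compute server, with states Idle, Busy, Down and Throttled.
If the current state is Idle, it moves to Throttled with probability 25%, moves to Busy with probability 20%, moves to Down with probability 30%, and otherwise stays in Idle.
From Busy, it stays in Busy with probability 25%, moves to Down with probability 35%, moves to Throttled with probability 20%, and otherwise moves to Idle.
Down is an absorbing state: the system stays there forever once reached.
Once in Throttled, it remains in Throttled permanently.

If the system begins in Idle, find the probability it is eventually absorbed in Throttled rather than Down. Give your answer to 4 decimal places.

0.4354

Let h(s) be the probability of absorption at Throttled starting from transient state s. Then h(Throttled) = 1 and h(Down) = 0. By first-step analysis:
h(Idle) = 0.25·h(Idle) + 0.2·h(Busy) + 0.3·0 + 0.25·1
h(Busy) = 0.2·h(Idle) + 0.25·h(Busy) + 0.35·0 + 0.2·1
Solving: h(Idle) = 0.4354, h(Busy) = 0.3828.
Starting from Idle, the probability is 0.4354.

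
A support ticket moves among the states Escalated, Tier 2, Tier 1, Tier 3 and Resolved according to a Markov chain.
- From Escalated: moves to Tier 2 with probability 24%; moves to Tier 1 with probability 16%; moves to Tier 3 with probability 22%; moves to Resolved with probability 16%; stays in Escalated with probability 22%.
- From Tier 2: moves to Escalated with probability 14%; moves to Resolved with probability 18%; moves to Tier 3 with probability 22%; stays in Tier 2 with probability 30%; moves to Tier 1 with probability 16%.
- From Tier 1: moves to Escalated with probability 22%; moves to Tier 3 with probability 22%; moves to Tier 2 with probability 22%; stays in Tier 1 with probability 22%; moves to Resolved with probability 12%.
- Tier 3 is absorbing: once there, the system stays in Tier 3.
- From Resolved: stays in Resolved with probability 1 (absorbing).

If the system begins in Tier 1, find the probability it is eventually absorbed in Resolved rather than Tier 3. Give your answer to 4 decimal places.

0.3933

Let h(s) be the probability of absorption at Resolved starting from transient state s. Then h(Resolved) = 1 and h(Tier 3) = 0. By first-step analysis:
h(Escalated) = 0.22·h(Escalated) + 0.24·h(Tier 2) + 0.16·h(Tier 1) + 0.22·0 + 0.16·1
h(Tier 2) = 0.14·h(Escalated) + 0.3·h(Tier 2) + 0.16·h(Tier 1) + 0.22·0 + 0.18·1
h(Tier 1) = 0.22·h(Escalated) + 0.22·h(Tier 2) + 0.22·h(Tier 1) + 0.22·0 + 0.12·1
Solving: h(Escalated) = 0.4183, h(Tier 2) = 0.4307, h(Tier 1) = 0.3933.
Starting from Tier 1, the probability is 0.3933.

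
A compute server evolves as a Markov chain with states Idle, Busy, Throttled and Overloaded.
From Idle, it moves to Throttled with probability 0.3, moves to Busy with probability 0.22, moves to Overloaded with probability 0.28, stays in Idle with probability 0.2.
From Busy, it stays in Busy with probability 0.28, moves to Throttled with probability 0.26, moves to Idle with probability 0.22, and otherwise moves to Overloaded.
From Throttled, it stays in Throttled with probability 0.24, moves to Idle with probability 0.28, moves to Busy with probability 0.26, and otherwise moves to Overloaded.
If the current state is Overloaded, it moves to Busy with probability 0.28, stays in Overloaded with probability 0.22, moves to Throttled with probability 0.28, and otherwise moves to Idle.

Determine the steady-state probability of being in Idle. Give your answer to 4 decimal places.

0.2315

Let the stationary distribution be π with π = πP and π_1 + π_2 + π_3 + π_4 = 1.
π_1 = 0.2·π_1 + 0.22·π_2 + 0.28·π_3 + 0.22·π_4
π_2 = 0.22·π_1 + 0.28·π_2 + 0.26·π_3 + 0.28·π_4
π_3 = 0.3·π_1 + 0.26·π_2 + 0.24·π_3 + 0.28·π_4
Solving with the normalization constraint gives π = (0.2315, 0.2607, 0.2687, 0.2391).
So the stationary probability of Idle is 0.2315.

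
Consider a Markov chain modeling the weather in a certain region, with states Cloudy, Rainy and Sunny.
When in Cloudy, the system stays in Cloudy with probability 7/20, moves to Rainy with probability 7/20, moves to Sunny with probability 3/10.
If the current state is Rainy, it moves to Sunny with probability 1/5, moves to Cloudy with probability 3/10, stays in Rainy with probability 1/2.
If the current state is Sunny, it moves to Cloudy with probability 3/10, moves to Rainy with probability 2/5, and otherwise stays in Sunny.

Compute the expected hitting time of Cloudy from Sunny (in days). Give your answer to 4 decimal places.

3.3333

Let t(s) be the expected number of days to first reach Cloudy from state s, with t(Cloudy) = 0. Conditioning on the first day:
t(Rainy) = 1 + 0.5·t(Rainy) + 0.2·t(Sunny)
t(Sunny) = 1 + 0.4·t(Rainy) + 0.3·t(Sunny)
Solving: t(Rainy) = 3.3333, t(Sunny) = 3.3333.
Expected days from Sunny to Cloudy: 3.3333.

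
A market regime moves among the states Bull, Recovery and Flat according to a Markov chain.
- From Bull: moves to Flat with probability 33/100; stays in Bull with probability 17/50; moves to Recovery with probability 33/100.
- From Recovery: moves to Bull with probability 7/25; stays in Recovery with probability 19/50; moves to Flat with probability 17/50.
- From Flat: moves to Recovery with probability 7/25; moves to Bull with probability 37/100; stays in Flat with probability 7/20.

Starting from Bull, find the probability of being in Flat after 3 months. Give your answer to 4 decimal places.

0.3401

Propagate the distribution vector 3 months from Bull.
After 0 months: (1.0000, 0.0000, 0.0000)
After 1 month: (0.3400, 0.3300, 0.3300)
After 2 months: (0.3301, 0.3300, 0.3399)
After 3 months: (0.3304, 0.3295, 0.3401)
P(in Flat after 3 months) = 0.3401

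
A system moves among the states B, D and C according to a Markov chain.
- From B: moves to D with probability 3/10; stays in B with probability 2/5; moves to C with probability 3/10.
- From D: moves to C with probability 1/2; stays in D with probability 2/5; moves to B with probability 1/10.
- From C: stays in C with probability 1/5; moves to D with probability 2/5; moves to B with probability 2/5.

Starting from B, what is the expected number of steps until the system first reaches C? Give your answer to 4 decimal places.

Let t(s) be the expected number of steps to first reach C from state s, with t(C) = 0. Conditioning on the first step:
t(B) = 1 + 0.4·t(B) + 0.3·t(D)
t(D) = 1 + 0.1·t(B) + 0.4·t(D)
Solving: t(B) = 2.7273, t(D) = 2.1212.
Expected steps from B to C: 2.7273.

2.7273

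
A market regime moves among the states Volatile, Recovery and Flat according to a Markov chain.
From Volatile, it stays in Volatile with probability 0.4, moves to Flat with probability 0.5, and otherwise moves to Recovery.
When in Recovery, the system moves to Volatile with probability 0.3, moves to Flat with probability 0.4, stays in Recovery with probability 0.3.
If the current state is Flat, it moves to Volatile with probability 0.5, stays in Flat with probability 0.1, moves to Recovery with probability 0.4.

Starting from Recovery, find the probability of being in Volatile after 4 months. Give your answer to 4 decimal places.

Propagate the distribution vector 4 months from Recovery.
After 0 months: (0.0000, 1.0000, 0.0000)
After 1 month: (0.3000, 0.3000, 0.4000)
After 2 months: (0.4100, 0.2800, 0.3100)
After 3 months: (0.4030, 0.2490, 0.3480)
After 4 months: (0.4099, 0.2542, 0.3359)
P(in Volatile after 4 months) = 0.4099

0.4099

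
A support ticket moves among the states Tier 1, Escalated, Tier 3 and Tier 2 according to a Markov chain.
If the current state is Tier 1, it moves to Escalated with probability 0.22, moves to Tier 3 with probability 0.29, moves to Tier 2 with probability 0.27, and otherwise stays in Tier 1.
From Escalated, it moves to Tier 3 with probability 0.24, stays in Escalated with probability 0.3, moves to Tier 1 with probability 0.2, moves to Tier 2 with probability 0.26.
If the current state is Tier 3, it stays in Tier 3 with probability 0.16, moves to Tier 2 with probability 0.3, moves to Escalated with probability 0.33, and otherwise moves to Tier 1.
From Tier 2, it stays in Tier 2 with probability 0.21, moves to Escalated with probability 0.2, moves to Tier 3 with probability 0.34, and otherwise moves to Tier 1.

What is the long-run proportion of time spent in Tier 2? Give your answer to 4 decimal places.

0.2595

Let the stationary distribution be π with π = πP and π_1 + π_2 + π_3 + π_4 = 1.
π_1 = 0.22·π_1 + 0.2·π_2 + 0.21·π_3 + 0.25·π_4
π_2 = 0.22·π_1 + 0.3·π_2 + 0.33·π_3 + 0.2·π_4
π_3 = 0.29·π_1 + 0.24·π_2 + 0.16·π_3 + 0.34·π_4
Solving with the normalization constraint gives π = (0.2199, 0.2641, 0.2564, 0.2595).
So the stationary probability of Tier 2 is 0.2595.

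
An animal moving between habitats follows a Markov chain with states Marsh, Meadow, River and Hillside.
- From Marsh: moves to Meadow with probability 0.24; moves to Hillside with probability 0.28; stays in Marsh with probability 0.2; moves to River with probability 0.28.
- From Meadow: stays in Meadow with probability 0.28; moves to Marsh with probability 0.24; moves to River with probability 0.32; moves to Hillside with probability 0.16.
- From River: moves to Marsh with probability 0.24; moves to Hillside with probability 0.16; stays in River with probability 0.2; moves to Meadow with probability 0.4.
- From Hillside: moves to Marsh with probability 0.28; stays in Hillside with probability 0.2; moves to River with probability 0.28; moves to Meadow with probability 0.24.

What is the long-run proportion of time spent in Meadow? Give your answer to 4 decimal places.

0.2950

Let the stationary distribution be π with π = πP and π_1 + π_2 + π_3 + π_4 = 1.
π_1 = 0.2·π_1 + 0.24·π_2 + 0.24·π_3 + 0.28·π_4
π_2 = 0.24·π_1 + 0.28·π_2 + 0.4·π_3 + 0.24·π_4
π_3 = 0.28·π_1 + 0.32·π_2 + 0.2·π_3 + 0.28·π_4
Solving with the normalization constraint gives π = (0.2383, 0.2950, 0.2702, 0.1965).
So the stationary probability of Meadow is 0.2950.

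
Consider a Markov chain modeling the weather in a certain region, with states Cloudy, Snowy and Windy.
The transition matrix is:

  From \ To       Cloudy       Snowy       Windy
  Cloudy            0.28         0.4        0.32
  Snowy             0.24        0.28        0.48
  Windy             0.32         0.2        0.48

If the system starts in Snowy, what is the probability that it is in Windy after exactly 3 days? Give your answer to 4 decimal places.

0.4339

Propagate the distribution vector 3 days from Snowy.
After 0 days: (0.0000, 1.0000, 0.0000)
After 1 day: (0.2400, 0.2800, 0.4800)
After 2 days: (0.2880, 0.2704, 0.4416)
After 3 days: (0.2868, 0.2792, 0.4339)
P(in Windy after 3 days) = 0.4339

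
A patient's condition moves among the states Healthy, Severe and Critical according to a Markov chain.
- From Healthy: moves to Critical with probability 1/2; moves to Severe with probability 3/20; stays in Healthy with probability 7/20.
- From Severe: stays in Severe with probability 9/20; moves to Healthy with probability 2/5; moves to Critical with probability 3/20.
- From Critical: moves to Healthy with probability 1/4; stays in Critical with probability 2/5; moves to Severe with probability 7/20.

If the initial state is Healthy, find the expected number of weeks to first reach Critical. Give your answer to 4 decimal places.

2.3529

Let t(s) be the expected number of weeks to first reach Critical from state s, with t(Critical) = 0. Conditioning on the first week:
t(Healthy) = 1 + 0.35·t(Healthy) + 0.15·t(Severe)
t(Severe) = 1 + 0.4·t(Healthy) + 0.45·t(Severe)
Solving: t(Healthy) = 2.3529, t(Severe) = 3.5294.
Expected weeks from Healthy to Critical: 2.3529.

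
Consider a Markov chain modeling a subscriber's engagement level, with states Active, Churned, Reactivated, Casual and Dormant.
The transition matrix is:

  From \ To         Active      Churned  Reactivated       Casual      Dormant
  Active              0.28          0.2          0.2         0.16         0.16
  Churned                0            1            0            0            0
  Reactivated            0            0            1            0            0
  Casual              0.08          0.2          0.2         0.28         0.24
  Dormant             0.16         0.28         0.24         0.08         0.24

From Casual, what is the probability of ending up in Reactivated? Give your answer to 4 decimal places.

0.4892

Let h(s) be the probability of absorption at Reactivated starting from transient state s. Then h(Reactivated) = 1 and h(Churned) = 0. By first-step analysis:
h(Active) = 0.28·h(Active) + 0.2·0 + 0.2·1 + 0.16·h(Casual) + 0.16·h(Dormant)
h(Casual) = 0.08·h(Active) + 0.2·0 + 0.2·1 + 0.28·h(Casual) + 0.24·h(Dormant)
h(Dormant) = 0.16·h(Active) + 0.28·0 + 0.24·1 + 0.08·h(Casual) + 0.24·h(Dormant)
Solving: h(Active) = 0.4911, h(Casual) = 0.4892, h(Dormant) = 0.4707.
Starting from Casual, the probability is 0.4892.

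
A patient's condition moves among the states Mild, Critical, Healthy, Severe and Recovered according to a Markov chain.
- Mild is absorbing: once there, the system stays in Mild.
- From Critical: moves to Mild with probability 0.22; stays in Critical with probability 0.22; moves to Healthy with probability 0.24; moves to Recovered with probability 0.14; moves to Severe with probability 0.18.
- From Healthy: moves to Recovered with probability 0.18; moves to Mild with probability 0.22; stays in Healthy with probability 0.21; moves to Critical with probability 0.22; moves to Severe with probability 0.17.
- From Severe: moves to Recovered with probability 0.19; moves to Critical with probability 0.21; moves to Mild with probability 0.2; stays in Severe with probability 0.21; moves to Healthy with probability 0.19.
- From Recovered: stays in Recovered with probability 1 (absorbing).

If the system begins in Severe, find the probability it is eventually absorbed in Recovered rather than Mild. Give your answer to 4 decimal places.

0.4596

Let h(s) be the probability of absorption at Recovered starting from transient state s. Then h(Recovered) = 1 and h(Mild) = 0. By first-step analysis:
h(Critical) = 0.22·0 + 0.22·h(Critical) + 0.24·h(Healthy) + 0.18·h(Severe) + 0.14·1
h(Healthy) = 0.22·0 + 0.22·h(Critical) + 0.21·h(Healthy) + 0.17·h(Severe) + 0.18·1
h(Severe) = 0.2·0 + 0.21·h(Critical) + 0.19·h(Healthy) + 0.21·h(Severe) + 0.19·1
Solving: h(Critical) = 0.4223, h(Healthy) = 0.4444, h(Severe) = 0.4596.
Starting from Severe, the probability is 0.4596.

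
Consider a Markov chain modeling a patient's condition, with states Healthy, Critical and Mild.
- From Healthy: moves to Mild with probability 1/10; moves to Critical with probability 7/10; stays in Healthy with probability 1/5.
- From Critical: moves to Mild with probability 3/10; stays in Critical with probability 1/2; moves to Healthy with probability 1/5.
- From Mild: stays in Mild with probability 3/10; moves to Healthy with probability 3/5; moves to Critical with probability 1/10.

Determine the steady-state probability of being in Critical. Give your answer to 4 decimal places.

0.4630

Let the stationary distribution be π with π = πP and π_1 + π_2 + π_3 = 1.
π_1 = 0.2·π_1 + 0.2·π_2 + 0.6·π_3
π_2 = 0.7·π_1 + 0.5·π_2 + 0.1·π_3
Solving with the normalization constraint gives π = (0.2963, 0.4630, 0.2407).
So the stationary probability of Critical is 0.4630.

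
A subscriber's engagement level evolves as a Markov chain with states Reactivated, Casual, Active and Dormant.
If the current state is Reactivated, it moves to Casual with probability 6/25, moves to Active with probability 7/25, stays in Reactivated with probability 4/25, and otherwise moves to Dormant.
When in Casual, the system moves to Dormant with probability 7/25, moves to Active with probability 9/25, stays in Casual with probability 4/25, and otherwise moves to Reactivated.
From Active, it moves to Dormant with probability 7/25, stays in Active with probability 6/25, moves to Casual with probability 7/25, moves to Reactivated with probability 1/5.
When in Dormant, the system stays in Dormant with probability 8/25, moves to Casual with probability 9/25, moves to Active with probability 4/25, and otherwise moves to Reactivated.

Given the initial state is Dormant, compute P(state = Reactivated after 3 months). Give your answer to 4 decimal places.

Propagate the distribution vector 3 months from Dormant.
After 0 months: (0.0000, 0.0000, 0.0000, 1.0000)
After 1 month: (0.1600, 0.3600, 0.1600, 0.3200)
After 2 months: (0.1808, 0.2560, 0.2640, 0.2992)
After 3 months: (0.1808, 0.2660, 0.2540, 0.2992)
P(in Reactivated after 3 months) = 0.1808

0.1808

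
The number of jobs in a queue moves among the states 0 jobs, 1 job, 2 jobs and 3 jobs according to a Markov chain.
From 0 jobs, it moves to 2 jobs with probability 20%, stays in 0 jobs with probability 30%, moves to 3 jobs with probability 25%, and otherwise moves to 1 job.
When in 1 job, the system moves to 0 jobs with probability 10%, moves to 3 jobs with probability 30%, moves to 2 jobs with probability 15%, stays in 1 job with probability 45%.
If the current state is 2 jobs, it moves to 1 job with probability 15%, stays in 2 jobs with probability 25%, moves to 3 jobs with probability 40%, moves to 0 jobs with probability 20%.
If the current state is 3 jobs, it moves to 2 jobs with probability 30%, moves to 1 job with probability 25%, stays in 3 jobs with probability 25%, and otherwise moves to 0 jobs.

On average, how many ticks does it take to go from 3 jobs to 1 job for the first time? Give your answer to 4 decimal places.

Let t(s) be the expected number of ticks to first reach 1 job from state s, with t(1 job) = 0. Conditioning on the first tick:
t(0 jobs) = 1 + 0.3·t(0 jobs) + 0.2·t(2 jobs) + 0.25·t(3 jobs)
t(2 jobs) = 1 + 0.2·t(0 jobs) + 0.25·t(2 jobs) + 0.4·t(3 jobs)
t(3 jobs) = 1 + 0.2·t(0 jobs) + 0.3·t(2 jobs) + 0.25·t(3 jobs)
Solving: t(0 jobs) = 4.4260, t(2 jobs) = 4.8994, t(3 jobs) = 4.4734.
Expected ticks from 3 jobs to 1 job: 4.4734.

4.4734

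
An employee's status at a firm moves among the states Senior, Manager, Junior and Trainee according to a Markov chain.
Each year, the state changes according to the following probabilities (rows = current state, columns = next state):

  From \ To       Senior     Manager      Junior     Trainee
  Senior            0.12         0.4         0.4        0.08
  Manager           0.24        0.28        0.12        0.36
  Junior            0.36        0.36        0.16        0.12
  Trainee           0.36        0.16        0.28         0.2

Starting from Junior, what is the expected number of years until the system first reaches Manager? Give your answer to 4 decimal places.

Let t(s) be the expected number of years to first reach Manager from state s, with t(Manager) = 0. Conditioning on the first year:
t(Senior) = 1 + 0.12·t(Senior) + 0.4·t(Junior) + 0.08·t(Trainee)
t(Junior) = 1 + 0.36·t(Senior) + 0.16·t(Junior) + 0.12·t(Trainee)
t(Trainee) = 1 + 0.36·t(Senior) + 0.28·t(Junior) + 0.2·t(Trainee)
Solving: t(Senior) = 2.7603, t(Junior) = 2.8731, t(Trainee) = 3.4977.
Expected years from Junior to Manager: 2.8731.

2.8731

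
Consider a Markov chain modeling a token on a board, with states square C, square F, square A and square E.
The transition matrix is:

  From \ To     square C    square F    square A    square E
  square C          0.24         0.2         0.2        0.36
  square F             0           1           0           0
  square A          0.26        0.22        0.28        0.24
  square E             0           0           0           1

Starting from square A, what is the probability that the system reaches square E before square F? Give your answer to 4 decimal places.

0.5574

Let h(s) be the probability of absorption at square E starting from transient state s. Then h(square E) = 1 and h(square F) = 0. By first-step analysis:
h(square C) = 0.24·h(square C) + 0.2·0 + 0.2·h(square A) + 0.36·1
h(square A) = 0.26·h(square C) + 0.22·0 + 0.28·h(square A) + 0.24·1
Solving: h(square C) = 0.6204, h(square A) = 0.5574.
Starting from square A, the probability is 0.5574.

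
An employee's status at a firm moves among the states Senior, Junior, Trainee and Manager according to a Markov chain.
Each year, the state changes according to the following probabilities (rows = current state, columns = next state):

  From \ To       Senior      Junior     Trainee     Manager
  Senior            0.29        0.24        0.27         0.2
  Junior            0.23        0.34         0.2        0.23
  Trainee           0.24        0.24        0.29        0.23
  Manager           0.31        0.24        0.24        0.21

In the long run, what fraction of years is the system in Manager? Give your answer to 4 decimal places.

0.2177

Let the stationary distribution be π with π = πP and π_1 + π_2 + π_3 + π_4 = 1.
π_1 = 0.29·π_1 + 0.23·π_2 + 0.24·π_3 + 0.31·π_4
π_2 = 0.24·π_1 + 0.34·π_2 + 0.24·π_3 + 0.24·π_4
π_3 = 0.27·π_1 + 0.2·π_2 + 0.29·π_3 + 0.24·π_4
Solving with the normalization constraint gives π = (0.2659, 0.2667, 0.2498, 0.2177).
So the stationary probability of Manager is 0.2177.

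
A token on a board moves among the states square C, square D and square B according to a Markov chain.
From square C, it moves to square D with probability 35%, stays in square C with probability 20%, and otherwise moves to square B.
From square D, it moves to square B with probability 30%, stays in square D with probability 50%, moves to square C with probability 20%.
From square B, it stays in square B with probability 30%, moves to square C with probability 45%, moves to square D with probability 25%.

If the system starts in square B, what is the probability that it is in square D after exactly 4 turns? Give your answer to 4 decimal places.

0.3709

Propagate the distribution vector 4 turns from square B.
After 0 turns: (0.0000, 0.0000, 1.0000)
After 1 turn: (0.4500, 0.2500, 0.3000)
After 2 turns: (0.2750, 0.3575, 0.3675)
After 3 turns: (0.2919, 0.3669, 0.3413)
After 4 turns: (0.2853, 0.3709, 0.3438)
P(in square D after 4 turns) = 0.3709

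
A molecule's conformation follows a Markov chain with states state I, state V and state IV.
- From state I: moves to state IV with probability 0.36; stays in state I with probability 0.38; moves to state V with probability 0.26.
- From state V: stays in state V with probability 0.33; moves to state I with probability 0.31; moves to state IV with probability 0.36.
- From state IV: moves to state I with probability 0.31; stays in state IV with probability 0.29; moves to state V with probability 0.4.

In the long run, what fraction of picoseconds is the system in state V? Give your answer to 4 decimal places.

0.3302

Let the stationary distribution be π with π = πP and π_1 + π_2 + π_3 = 1.
π_1 = 0.38·π_1 + 0.31·π_2 + 0.31·π_3
π_2 = 0.26·π_1 + 0.33·π_2 + 0.4·π_3
Solving with the normalization constraint gives π = (0.3333, 0.3302, 0.3364).
So the stationary probability of state V is 0.3302.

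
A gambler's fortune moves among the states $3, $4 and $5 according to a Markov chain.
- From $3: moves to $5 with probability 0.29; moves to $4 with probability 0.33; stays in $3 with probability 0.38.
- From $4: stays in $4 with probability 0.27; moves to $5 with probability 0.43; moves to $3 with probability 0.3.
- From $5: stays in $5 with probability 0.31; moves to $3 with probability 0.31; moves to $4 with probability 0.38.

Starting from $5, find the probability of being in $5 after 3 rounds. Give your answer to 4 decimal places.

0.3422

Propagate the distribution vector 3 rounds from $5.
After 0 rounds: (0.0000, 0.0000, 1.0000)
After 1 round: (0.3100, 0.3800, 0.3100)
After 2 rounds: (0.3279, 0.3227, 0.3494)
After 3 rounds: (0.3297, 0.3281, 0.3422)
P(in $5 after 3 rounds) = 0.3422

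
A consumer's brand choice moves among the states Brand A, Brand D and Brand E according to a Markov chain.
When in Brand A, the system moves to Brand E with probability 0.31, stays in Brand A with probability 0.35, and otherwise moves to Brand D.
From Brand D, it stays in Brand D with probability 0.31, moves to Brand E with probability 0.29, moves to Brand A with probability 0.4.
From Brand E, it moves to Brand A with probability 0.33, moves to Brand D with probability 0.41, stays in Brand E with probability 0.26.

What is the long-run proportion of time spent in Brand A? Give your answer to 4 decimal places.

Let the stationary distribution be π with π = πP and π_1 + π_2 + π_3 = 1.
π_1 = 0.35·π_1 + 0.4·π_2 + 0.33·π_3
π_2 = 0.34·π_1 + 0.31·π_2 + 0.41·π_3
Solving with the normalization constraint gives π = (0.3617, 0.3497, 0.2886).
So the stationary probability of Brand A is 0.3617.

0.3617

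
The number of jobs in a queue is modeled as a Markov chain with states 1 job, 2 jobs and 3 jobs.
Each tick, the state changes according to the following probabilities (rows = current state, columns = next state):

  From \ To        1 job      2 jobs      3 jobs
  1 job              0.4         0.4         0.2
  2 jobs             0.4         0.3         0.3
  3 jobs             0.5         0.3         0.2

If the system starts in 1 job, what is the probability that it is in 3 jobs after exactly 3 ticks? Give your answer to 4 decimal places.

0.2340

Propagate the distribution vector 3 ticks from 1 job.
After 0 ticks: (1.0000, 0.0000, 0.0000)
After 1 tick: (0.4000, 0.4000, 0.2000)
After 2 ticks: (0.4200, 0.3400, 0.2400)
After 3 ticks: (0.4240, 0.3420, 0.2340)
P(in 3 jobs after 3 ticks) = 0.2340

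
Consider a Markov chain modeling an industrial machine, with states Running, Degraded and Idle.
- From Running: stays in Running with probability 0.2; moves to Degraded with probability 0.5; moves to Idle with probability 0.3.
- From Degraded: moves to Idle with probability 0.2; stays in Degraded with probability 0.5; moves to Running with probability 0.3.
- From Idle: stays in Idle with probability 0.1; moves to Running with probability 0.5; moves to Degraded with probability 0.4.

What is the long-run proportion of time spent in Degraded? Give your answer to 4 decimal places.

0.4790

Let the stationary distribution be π with π = πP and π_1 + π_2 + π_3 = 1.
π_1 = 0.2·π_1 + 0.3·π_2 + 0.5·π_3
π_2 = 0.5·π_1 + 0.5·π_2 + 0.4·π_3
Solving with the normalization constraint gives π = (0.3109, 0.4790, 0.2101).
So the stationary probability of Degraded is 0.4790.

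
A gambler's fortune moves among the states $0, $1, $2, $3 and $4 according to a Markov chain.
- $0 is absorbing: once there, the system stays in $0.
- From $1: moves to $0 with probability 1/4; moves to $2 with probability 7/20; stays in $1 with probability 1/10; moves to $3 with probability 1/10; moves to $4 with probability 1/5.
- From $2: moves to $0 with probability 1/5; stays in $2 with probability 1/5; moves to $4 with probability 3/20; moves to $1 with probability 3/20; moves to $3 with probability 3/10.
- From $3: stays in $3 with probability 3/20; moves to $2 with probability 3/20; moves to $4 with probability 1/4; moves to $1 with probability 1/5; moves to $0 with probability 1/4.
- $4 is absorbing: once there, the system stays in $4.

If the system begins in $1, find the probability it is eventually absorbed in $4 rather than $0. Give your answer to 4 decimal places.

Let h(s) be the probability of absorption at $4 starting from transient state s. Then h($4) = 1 and h($0) = 0. By first-step analysis:
h($1) = 0.25·0 + 0.1·h($1) + 0.35·h($2) + 0.1·h($3) + 0.2·1
h($2) = 0.2·0 + 0.15·h($1) + 0.2·h($2) + 0.3·h($3) + 0.15·1
h($3) = 0.25·0 + 0.2·h($1) + 0.15·h($2) + 0.15·h($3) + 0.25·1
Solving: h($1) = 0.4514, h($2) = 0.4522, h($3) = 0.4801.
Starting from $1, the probability is 0.4514.

0.4514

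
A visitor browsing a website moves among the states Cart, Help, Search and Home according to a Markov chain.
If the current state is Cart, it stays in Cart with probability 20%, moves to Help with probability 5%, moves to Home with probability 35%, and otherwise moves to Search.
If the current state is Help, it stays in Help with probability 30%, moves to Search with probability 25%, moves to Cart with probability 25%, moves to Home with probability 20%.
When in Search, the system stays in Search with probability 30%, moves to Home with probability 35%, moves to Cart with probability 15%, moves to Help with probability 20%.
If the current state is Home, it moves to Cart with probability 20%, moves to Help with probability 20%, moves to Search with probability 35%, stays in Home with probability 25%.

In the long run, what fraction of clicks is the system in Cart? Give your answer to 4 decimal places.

Let the stationary distribution be π with π = πP and π_1 + π_2 + π_3 + π_4 = 1.
π_1 = 0.2·π_1 + 0.25·π_2 + 0.15·π_3 + 0.2·π_4
π_2 = 0.05·π_1 + 0.3·π_2 + 0.2·π_3 + 0.2·π_4
π_3 = 0.4·π_1 + 0.25·π_2 + 0.3·π_3 + 0.35·π_4
Solving with the normalization constraint gives π = (0.1933, 0.1900, 0.3244, 0.2923).
So the stationary probability of Cart is 0.1933.

0.1933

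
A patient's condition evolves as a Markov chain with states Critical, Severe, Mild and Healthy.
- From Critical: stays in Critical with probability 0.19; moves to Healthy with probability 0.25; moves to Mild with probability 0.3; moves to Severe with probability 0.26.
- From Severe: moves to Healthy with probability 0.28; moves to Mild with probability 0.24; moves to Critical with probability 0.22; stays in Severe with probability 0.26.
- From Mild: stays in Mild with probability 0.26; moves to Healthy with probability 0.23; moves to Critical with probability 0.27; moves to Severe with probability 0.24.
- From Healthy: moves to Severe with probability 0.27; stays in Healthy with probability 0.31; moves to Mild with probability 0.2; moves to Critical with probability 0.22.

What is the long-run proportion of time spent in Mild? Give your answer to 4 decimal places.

0.2477

Let the stationary distribution be π with π = πP and π_1 + π_2 + π_3 + π_4 = 1.
π_1 = 0.19·π_1 + 0.22·π_2 + 0.27·π_3 + 0.22·π_4
π_2 = 0.26·π_1 + 0.26·π_2 + 0.24·π_3 + 0.27·π_4
π_3 = 0.3·π_1 + 0.24·π_2 + 0.26·π_3 + 0.2·π_4
Solving with the normalization constraint gives π = (0.2256, 0.2577, 0.2477, 0.2689).
So the stationary probability of Mild is 0.2477.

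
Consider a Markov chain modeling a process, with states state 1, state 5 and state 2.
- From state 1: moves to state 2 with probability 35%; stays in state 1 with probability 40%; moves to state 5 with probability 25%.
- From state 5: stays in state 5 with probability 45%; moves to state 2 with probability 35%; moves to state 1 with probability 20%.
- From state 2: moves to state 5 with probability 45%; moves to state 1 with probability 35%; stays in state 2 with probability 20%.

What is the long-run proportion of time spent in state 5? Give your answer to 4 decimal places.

0.3886

Let the stationary distribution be π with π = πP and π_1 + π_2 + π_3 = 1.
π_1 = 0.4·π_1 + 0.2·π_2 + 0.35·π_3
π_2 = 0.25·π_1 + 0.45·π_2 + 0.45·π_3
Solving with the normalization constraint gives π = (0.3071, 0.3886, 0.3043).
So the stationary probability of state 5 is 0.3886.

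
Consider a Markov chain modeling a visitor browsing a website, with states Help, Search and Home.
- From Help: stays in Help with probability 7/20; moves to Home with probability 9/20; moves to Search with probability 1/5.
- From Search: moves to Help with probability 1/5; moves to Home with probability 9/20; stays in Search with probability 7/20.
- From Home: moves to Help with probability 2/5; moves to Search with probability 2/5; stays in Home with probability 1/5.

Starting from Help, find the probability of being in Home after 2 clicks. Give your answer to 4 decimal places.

0.3375

Sum over the intermediate state after 1 click:
P = P(Help→Help)·P(Help→Home) + P(Help→Search)·P(Search→Home) + P(Help→Home)·P(Home→Home)
  = 0.35×0.45 + 0.2×0.45 + 0.45×0.2
  = 0.1575 + 0.0900 + 0.0900 = 0.3375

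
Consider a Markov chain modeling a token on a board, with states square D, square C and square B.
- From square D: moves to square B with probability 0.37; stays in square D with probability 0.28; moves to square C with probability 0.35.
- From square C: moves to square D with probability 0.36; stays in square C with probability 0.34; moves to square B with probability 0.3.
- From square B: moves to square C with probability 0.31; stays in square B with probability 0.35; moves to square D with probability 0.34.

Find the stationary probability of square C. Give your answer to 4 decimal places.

Let the stationary distribution be π with π = πP and π_1 + π_2 + π_3 = 1.
π_1 = 0.28·π_1 + 0.36·π_2 + 0.34·π_3
π_2 = 0.35·π_1 + 0.34·π_2 + 0.31·π_3
Solving with the normalization constraint gives π = (0.3270, 0.3331, 0.3399).
So the stationary probability of square C is 0.3331.

0.3331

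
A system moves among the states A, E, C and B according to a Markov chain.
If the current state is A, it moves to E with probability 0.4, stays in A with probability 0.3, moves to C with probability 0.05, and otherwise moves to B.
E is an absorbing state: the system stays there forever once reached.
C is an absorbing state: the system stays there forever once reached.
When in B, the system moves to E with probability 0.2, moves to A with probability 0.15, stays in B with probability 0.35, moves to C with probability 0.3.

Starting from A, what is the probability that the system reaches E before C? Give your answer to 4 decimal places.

0.7425

Let h(s) be the probability of absorption at E starting from transient state s. Then h(E) = 1 and h(C) = 0. By first-step analysis:
h(A) = 0.3·h(A) + 0.4·1 + 0.05·0 + 0.25·h(B)
h(B) = 0.15·h(A) + 0.2·1 + 0.3·0 + 0.35·h(B)
Solving: h(A) = 0.7425, h(B) = 0.4790.
Starting from A, the probability is 0.7425.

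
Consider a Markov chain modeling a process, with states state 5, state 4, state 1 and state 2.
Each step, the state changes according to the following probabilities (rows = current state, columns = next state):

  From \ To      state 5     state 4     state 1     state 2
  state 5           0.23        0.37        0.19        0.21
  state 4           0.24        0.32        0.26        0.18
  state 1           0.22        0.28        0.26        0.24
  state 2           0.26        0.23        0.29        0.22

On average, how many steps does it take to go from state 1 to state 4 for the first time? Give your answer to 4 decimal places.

3.4553

Let t(s) be the expected number of steps to first reach state 4 from state s, with t(state 4) = 0. Conditioning on the first step:
t(state 5) = 1 + 0.23·t(state 5) + 0.19·t(state 1) + 0.21·t(state 2)
t(state 1) = 1 + 0.22·t(state 5) + 0.26·t(state 1) + 0.24·t(state 2)
t(state 2) = 1 + 0.26·t(state 5) + 0.29·t(state 1) + 0.22·t(state 2)
Solving: t(state 5) = 3.1365, t(state 1) = 3.4553, t(state 2) = 3.6122.
Expected steps from state 1 to state 4: 3.4553.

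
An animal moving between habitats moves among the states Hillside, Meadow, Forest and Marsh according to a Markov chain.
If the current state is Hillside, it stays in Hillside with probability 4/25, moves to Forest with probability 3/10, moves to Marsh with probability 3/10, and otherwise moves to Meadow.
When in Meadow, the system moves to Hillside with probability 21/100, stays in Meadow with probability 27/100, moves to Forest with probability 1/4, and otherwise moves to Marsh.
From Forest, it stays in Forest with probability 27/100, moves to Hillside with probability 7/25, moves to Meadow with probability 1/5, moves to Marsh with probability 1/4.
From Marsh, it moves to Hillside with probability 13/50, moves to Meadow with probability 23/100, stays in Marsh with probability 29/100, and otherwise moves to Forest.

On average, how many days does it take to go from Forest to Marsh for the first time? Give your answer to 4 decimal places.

Let t(s) be the expected number of days to first reach Marsh from state s, with t(Marsh) = 0. Conditioning on the first day:
t(Hillside) = 1 + 0.16·t(Hillside) + 0.24·t(Meadow) + 0.3·t(Forest)
t(Meadow) = 1 + 0.21·t(Hillside) + 0.27·t(Meadow) + 0.25·t(Forest)
t(Forest) = 1 + 0.28·t(Hillside) + 0.2·t(Meadow) + 0.27·t(Forest)
Solving: t(Hillside) = 3.5851, t(Meadow) = 3.6872, t(Forest) = 3.7552.
Expected days from Forest to Marsh: 3.7552.

3.7552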